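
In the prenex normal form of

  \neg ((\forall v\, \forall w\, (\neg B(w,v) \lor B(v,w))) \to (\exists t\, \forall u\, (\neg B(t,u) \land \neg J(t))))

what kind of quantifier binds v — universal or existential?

universal

Rewrite implications/biconditionals: A → B as ¬A ∨ B.
  \neg (\neg (\forall v\, \forall w\, (\neg B(w,v) \lor B(v,w))) \lor (\exists t\, \forall u\, (\neg B(t,u) \land \neg J(t))))
Push ¬ through the quantifiers and connectives to reach negation normal form:
  (\forall v\, \forall w\, (\neg B(w,v) \lor B(v,w))) \land (\forall t\, \exists u\, (B(t,u) \lor J(t)))
Pull the quantifiers to the front (each side's bound variable is not free in the other side):
  \forall v\, \forall w\, \forall t\, \exists u\, ((\neg B(w,v) \lor B(v,w)) \land (B(t,u) \lor J(t)))
The quantifier \forall v sits under an even number of negations (counting the antecedent side of each →), so it remains universal.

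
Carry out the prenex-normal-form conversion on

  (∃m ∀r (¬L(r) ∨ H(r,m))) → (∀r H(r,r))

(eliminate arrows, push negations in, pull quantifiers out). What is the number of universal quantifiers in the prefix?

First replace A → B with ¬A ∨ B.
  ¬(∃m ∀r (¬L(r) ∨ H(r,m))) ∨ (∀r H(r,r))
Push ¬ through the quantifiers and connectives to reach negation normal form:
  (∀m ∃r (L(r) ∧ ¬H(r,m))) ∨ (∀r H(r,r))
Rename bound variables to avoid capture: r↦x1.
  (∀m ∃r (L(r) ∧ ¬H(r,m))) ∨ (∀x1 H(x1,x1))
Pull the quantifiers to the front (each side's bound variable is not free in the other side):
  ∀m ∃r ∀x1 (L(r) ∧ ¬H(r,m) ∨ H(x1,x1))
The prefix is ∀m ∃r ∀x1: 2 universal, 1 existential.

2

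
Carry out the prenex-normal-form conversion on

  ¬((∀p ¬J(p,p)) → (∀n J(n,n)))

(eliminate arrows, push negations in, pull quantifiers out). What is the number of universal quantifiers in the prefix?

Eliminate → and ↔ using ¬ and ∨.
  ¬(¬(∀p ¬J(p,p)) ∨ (∀n J(n,n)))
Push ¬ through the quantifiers and connectives to reach negation normal form:
  (∀p ¬J(p,p)) ∧ (∃n ¬J(n,n))
All bound variables are already distinct, so no renaming is needed.
Extract every quantifier outward, since the variables are now distinct and don't occur free across branches:
  ∀p ∃n (¬J(p,p) ∧ ¬J(n,n))
The prefix is ∀p ∃n: 1 universal, 1 existential.

1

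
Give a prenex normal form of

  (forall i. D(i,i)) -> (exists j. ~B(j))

First replace A → B with ¬A ∨ B.
  ~(forall i. D(i,i)) | (exists j. ~B(j))
Drive negations inward (¬∀x A ≡ ∃x ¬A, ¬∃x A ≡ ∀x ¬A, De Morgan for ∧/∨):
  (exists i. ~D(i,i)) | (exists j. ~B(j))
All bound variables are already distinct, so no renaming is needed.
Finally move all quantifiers to the prefix:
  exists i. exists j. (~D(i,i) | ~B(j))

exists i. exists j. (~D(i,i) | ~B(j))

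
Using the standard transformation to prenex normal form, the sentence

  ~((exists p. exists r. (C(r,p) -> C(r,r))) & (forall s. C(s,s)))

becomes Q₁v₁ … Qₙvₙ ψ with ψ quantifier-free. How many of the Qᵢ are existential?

First replace A → B with ¬A ∨ B.
  ~((exists p. exists r. (~C(r,p) | C(r,r))) & (forall s. C(s,s)))
Drive negations inward (¬∀x A ≡ ∃x ¬A, ¬∃x A ≡ ∀x ¬A, De Morgan for ∧/∨):
  (forall p. forall r. (C(r,p) & ~C(r,r))) | (exists s. ~C(s,s))
Extract every quantifier outward, since the variables are now distinct and don't occur free across branches:
  forall p. forall r. exists s. (C(r,p) & ~C(r,r) | ~C(s,s))
The prefix is forall p forall r exists s: 2 universal, 1 existential.

1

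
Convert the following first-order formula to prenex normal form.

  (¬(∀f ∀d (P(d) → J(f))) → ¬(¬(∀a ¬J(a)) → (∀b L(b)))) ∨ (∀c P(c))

Eliminate → and ↔ using ¬ and ∨.
  ¬¬(∀f ∀d (¬P(d) ∨ J(f))) ∨ ¬(¬¬(∀a ¬J(a)) ∨ (∀b L(b))) ∨ (∀c P(c))
Push ¬ through the quantifiers and connectives to reach negation normal form:
  (∀f ∀d (¬P(d) ∨ J(f))) ∨ (∃a J(a)) ∧ (∃b ¬L(b)) ∨ (∀c P(c))
All bound variables are already distinct, so no renaming is needed.
Pull the quantifiers to the front (each side's bound variable is not free in the other side):
  ∀f ∀d ∃a ∃b ∀c (¬P(d) ∨ J(f) ∨ J(a) ∧ ¬L(b) ∨ P(c))

∀f ∀d ∃a ∃b ∀c (¬P(d) ∨ J(f) ∨ J(a) ∧ ¬L(b) ∨ P(c))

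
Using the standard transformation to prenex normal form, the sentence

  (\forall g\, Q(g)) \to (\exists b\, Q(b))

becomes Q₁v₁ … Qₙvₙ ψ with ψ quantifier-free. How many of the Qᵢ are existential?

2

First replace A → B with ¬A ∨ B.
  \neg (\forall g\, Q(g)) \lor (\exists b\, Q(b))
Push ¬ through the quantifiers and connectives to reach negation normal form:
  (\exists g\, \neg Q(g)) \lor (\exists b\, Q(b))
All bound variables are already distinct, so no renaming is needed.
Finally move all quantifiers to the prefix:
  \exists g\, \exists b\, (\neg Q(g) \lor Q(b))
The prefix is \exists g \exists b: 0 universal, 2 existential.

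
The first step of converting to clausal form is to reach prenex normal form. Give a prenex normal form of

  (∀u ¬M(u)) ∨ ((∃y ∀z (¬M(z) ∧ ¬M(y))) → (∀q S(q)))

∀u ∀y ∃z ∀q (¬M(u) ∨ M(z) ∨ M(y) ∨ S(q))

Rewrite implications/biconditionals: A → B as ¬A ∨ B.
  (∀u ¬M(u)) ∨ ¬(∃y ∀z (¬M(z) ∧ ¬M(y))) ∨ (∀q S(q))
Drive negations inward (¬∀x A ≡ ∃x ¬A, ¬∃x A ≡ ∀x ¬A, De Morgan for ∧/∨):
  (∀u ¬M(u)) ∨ (∀y ∃z (M(z) ∨ M(y))) ∨ (∀q S(q))
All bound variables are already distinct, so no renaming is needed.
Pull the quantifiers to the front (each side's bound variable is not free in the other side):
  ∀u ∀y ∃z ∀q (¬M(u) ∨ M(z) ∨ M(y) ∨ S(q))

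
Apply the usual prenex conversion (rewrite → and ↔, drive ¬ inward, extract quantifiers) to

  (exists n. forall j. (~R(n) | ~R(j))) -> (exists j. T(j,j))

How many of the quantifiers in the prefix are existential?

Eliminate → and ↔ using ¬ and ∨.
  ~(exists n. forall j. (~R(n) | ~R(j))) | (exists j. T(j,j))
Move each ¬ inward, flipping quantifiers it crosses:
  (forall n. exists j. (R(n) & R(j))) | (exists j. T(j,j))
Standardize variables apart so no two quantifiers bind the same name: j↦z.
  (forall n. exists j. (R(n) & R(j))) | (exists z. T(z,z))
Finally move all quantifiers to the prefix:
  forall n. exists j. exists z. (R(n) & R(j) | T(z,z))
The prefix is forall n exists j exists z: 1 universal, 2 existential.

2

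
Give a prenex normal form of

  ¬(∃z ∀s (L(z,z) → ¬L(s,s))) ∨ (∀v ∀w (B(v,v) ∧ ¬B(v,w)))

Eliminate → and ↔ using ¬ and ∨.
  ¬(∃z ∀s (¬L(z,z) ∨ ¬L(s,s))) ∨ (∀v ∀w (B(v,v) ∧ ¬B(v,w)))
Move each ¬ inward, flipping quantifiers it crosses:
  (∀z ∃s (L(z,z) ∧ L(s,s))) ∨ (∀v ∀w (B(v,v) ∧ ¬B(v,w)))
All bound variables are already distinct, so no renaming is needed.
Extract every quantifier outward, since the variables are now distinct and don't occur free across branches:
  ∀z ∃s ∀v ∀w (L(z,z) ∧ L(s,s) ∨ B(v,v) ∧ ¬B(v,w))

∀z ∃s ∀v ∀w (L(z,z) ∧ L(s,s) ∨ B(v,v) ∧ ¬B(v,w))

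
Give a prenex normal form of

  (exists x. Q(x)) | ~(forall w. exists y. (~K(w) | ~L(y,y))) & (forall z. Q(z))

exists x. exists w. forall y. forall z. (Q(x) | K(w) & L(y,y) & Q(z))

Move each ¬ inward, flipping quantifiers it crosses:
  (exists x. Q(x)) | (exists w. forall y. (K(w) & L(y,y))) & (forall z. Q(z))
All bound variables are already distinct, so no renaming is needed.
Finally move all quantifiers to the prefix:
  exists x. exists w. forall y. forall z. (Q(x) | K(w) & L(y,y) & Q(z))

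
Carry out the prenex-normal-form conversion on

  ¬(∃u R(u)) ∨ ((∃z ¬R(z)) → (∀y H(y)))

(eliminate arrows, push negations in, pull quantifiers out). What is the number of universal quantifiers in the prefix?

First replace A → B with ¬A ∨ B.
  ¬(∃u R(u)) ∨ ¬(∃z ¬R(z)) ∨ (∀y H(y))
Push ¬ through the quantifiers and connectives to reach negation normal form:
  (∀u ¬R(u)) ∨ (∀z R(z)) ∨ (∀y H(y))
All bound variables are already distinct, so no renaming is needed.
Finally move all quantifiers to the prefix:
  ∀u ∀z ∀y (¬R(u) ∨ R(z) ∨ H(y))
The prefix is ∀u ∀z ∀y: 3 universal, 0 existential.

3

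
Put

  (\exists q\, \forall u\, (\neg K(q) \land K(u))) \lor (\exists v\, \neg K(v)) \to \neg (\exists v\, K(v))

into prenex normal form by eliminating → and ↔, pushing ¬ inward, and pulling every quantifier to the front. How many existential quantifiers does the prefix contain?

Eliminate → and ↔ using ¬ and ∨.
  \neg ((\exists q\, \forall u\, (\neg K(q) \land K(u))) \lor (\exists v\, \neg K(v))) \lor \neg (\exists v\, K(v))
Move each ¬ inward, flipping quantifiers it crosses:
  (\forall q\, \exists u\, (K(q) \lor \neg K(u))) \land (\forall v\, K(v)) \lor (\forall v\, \neg K(v))
Rename bound variables to avoid capture: v↦z.
  (\forall q\, \exists u\, (K(q) \lor \neg K(u))) \land (\forall v\, K(v)) \lor (\forall z\, \neg K(z))
Finally move all quantifiers to the prefix:
  \forall q\, \exists u\, \forall v\, \forall z\, ((K(q) \lor \neg K(u)) \land K(v) \lor \neg K(z))
The prefix is \forall q \exists u \forall v \forall z: 3 universal, 1 existential.

1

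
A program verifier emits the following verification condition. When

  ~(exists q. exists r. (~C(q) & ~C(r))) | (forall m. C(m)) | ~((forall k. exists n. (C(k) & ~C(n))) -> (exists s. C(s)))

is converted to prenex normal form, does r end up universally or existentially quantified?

universal

First replace A → B with ¬A ∨ B.
  ~(exists q. exists r. (~C(q) & ~C(r))) | (forall m. C(m)) | ~(~(forall k. exists n. (C(k) & ~C(n))) | (exists s. C(s)))
Push ¬ through the quantifiers and connectives to reach negation normal form:
  (forall q. forall r. (C(q) | C(r))) | (forall m. C(m)) | (forall k. exists n. (C(k) & ~C(n))) & (forall s. ~C(s))
All bound variables are already distinct, so no renaming is needed.
Finally move all quantifiers to the prefix:
  forall q. forall r. forall m. forall k. exists n. forall s. (C(q) | C(r) | C(m) | C(k) & ~C(n) & ~C(s))
The quantifier exists r sits under an odd number of negations (counting the antecedent side of each →), so it flips to forall r.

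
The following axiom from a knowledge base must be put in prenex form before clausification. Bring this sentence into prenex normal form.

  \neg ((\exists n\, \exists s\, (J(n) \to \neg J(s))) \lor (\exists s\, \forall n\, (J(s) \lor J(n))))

Rewrite implications/biconditionals: A → B as ¬A ∨ B.
  \neg ((\exists n\, \exists s\, (\neg J(n) \lor \neg J(s))) \lor (\exists s\, \forall n\, (J(s) \lor J(n))))
Push ¬ through the quantifiers and connectives to reach negation normal form:
  (\forall n\, \forall s\, (J(n) \land J(s))) \land (\forall s\, \exists n\, (\neg J(s) \land \neg J(n)))
Standardize variables apart so no two quantifiers bind the same name: s↦v, n↦z1.
  (\forall n\, \forall s\, (J(n) \land J(s))) \land (\forall v\, \exists z1\, (\neg J(v) \land \neg J(z1)))
Finally move all quantifiers to the prefix:
  \forall n\, \forall s\, \forall v\, \exists z1\, (J(n) \land J(s) \land \neg J(v) \land \neg J(z1))

\forall n\, \forall s\, \forall v\, \exists z1\, (J(n) \land J(s) \land \neg J(v) \land \neg J(z1))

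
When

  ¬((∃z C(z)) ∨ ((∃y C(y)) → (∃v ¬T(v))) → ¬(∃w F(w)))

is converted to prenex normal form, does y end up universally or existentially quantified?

universal

First replace A → B with ¬A ∨ B.
  ¬(¬((∃z C(z)) ∨ ¬(∃y C(y)) ∨ (∃v ¬T(v))) ∨ ¬(∃w F(w)))
Move each ¬ inward, flipping quantifiers it crosses:
  ((∃z C(z)) ∨ (∀y ¬C(y)) ∨ (∃v ¬T(v))) ∧ (∃w F(w))
All bound variables are already distinct, so no renaming is needed.
Finally move all quantifiers to the prefix:
  ∃z ∀y ∃v ∃w ((C(z) ∨ ¬C(y) ∨ ¬T(v)) ∧ F(w))
The quantifier ∃y sits under an odd number of negations (counting the antecedent side of each →), so it flips to ∀y.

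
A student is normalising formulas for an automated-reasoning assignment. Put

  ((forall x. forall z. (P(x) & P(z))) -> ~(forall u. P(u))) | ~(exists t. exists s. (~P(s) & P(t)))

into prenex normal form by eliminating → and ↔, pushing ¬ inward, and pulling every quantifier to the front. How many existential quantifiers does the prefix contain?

First replace A → B with ¬A ∨ B.
  ~(forall x. forall z. (P(x) & P(z))) | ~(forall u. P(u)) | ~(exists t. exists s. (~P(s) & P(t)))
Drive negations inward (¬∀x A ≡ ∃x ¬A, ¬∃x A ≡ ∀x ¬A, De Morgan for ∧/∨):
  (exists x. exists z. (~P(x) | ~P(z))) | (exists u. ~P(u)) | (forall t. forall s. (P(s) | ~P(t)))
All bound variables are already distinct, so no renaming is needed.
Pull the quantifiers to the front (each side's bound variable is not free in the other side):
  exists x. exists z. exists u. forall t. forall s. (~P(x) | ~P(z) | ~P(u) | P(s) | ~P(t))
The prefix is exists x exists z exists u forall t forall s: 2 universal, 3 existential.

3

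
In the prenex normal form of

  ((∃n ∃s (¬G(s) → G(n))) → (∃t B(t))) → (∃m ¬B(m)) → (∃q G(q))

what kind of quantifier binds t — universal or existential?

universal

First replace A → B with ¬A ∨ B.
  ¬(¬(∃n ∃s (¬¬G(s) ∨ G(n))) ∨ (∃t B(t))) ∨ ¬(∃m ¬B(m)) ∨ (∃q G(q))
Push ¬ through the quantifiers and connectives to reach negation normal form:
  (∃n ∃s (G(s) ∨ G(n))) ∧ (∀t ¬B(t)) ∨ (∀m B(m)) ∨ (∃q G(q))
All bound variables are already distinct, so no renaming is needed.
Pull the quantifiers to the front (each side's bound variable is not free in the other side):
  ∃n ∃s ∀t ∀m ∃q ((G(s) ∨ G(n)) ∧ ¬B(t) ∨ B(m) ∨ G(q))
The quantifier ∃t sits under an odd number of negations (counting the antecedent side of each →), so it flips to ∀t.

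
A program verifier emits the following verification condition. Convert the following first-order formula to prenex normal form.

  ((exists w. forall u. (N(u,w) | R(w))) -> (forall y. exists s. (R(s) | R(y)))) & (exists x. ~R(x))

forall w. exists u. forall y. exists s. exists x. ((~N(u,w) & ~R(w) | R(s) | R(y)) & ~R(x))

Rewrite implications/biconditionals: A → B as ¬A ∨ B.
  (~(exists w. forall u. (N(u,w) | R(w))) | (forall y. exists s. (R(s) | R(y)))) & (exists x. ~R(x))
Push ¬ through the quantifiers and connectives to reach negation normal form:
  ((forall w. exists u. (~N(u,w) & ~R(w))) | (forall y. exists s. (R(s) | R(y)))) & (exists x. ~R(x))
All bound variables are already distinct, so no renaming is needed.
Extract every quantifier outward, since the variables are now distinct and don't occur free across branches:
  forall w. exists u. forall y. exists s. exists x. ((~N(u,w) & ~R(w) | R(s) | R(y)) & ~R(x))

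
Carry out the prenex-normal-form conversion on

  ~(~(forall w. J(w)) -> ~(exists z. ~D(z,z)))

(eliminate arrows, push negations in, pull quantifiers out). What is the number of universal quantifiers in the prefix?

0

First replace A → B with ¬A ∨ B.
  ~(~~(forall w. J(w)) | ~(exists z. ~D(z,z)))
Drive negations inward (¬∀x A ≡ ∃x ¬A, ¬∃x A ≡ ∀x ¬A, De Morgan for ∧/∨):
  (exists w. ~J(w)) & (exists z. ~D(z,z))
Finally move all quantifiers to the prefix:
  exists w. exists z. (~J(w) & ~D(z,z))
The prefix is exists w exists z: 0 universal, 2 existential.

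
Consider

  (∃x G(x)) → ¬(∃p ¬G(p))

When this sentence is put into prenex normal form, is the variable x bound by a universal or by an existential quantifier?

universal

Rewrite implications/biconditionals: A → B as ¬A ∨ B.
  ¬(∃x G(x)) ∨ ¬(∃p ¬G(p))
Push ¬ through the quantifiers and connectives to reach negation normal form:
  (∀x ¬G(x)) ∨ (∀p G(p))
All bound variables are already distinct, so no renaming is needed.
Extract every quantifier outward, since the variables are now distinct and don't occur free across branches:
  ∀x ∀p (¬G(x) ∨ G(p))
The quantifier ∃x sits under an odd number of negations (counting the antecedent side of each →), so it flips to ∀x.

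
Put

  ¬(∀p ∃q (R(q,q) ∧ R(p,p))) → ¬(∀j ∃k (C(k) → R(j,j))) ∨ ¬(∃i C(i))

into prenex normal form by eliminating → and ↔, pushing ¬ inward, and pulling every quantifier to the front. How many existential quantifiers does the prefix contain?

2

First replace A → B with ¬A ∨ B.
  ¬¬(∀p ∃q (R(q,q) ∧ R(p,p))) ∨ ¬(∀j ∃k (¬C(k) ∨ R(j,j))) ∨ ¬(∃i C(i))
Drive negations inward (¬∀x A ≡ ∃x ¬A, ¬∃x A ≡ ∀x ¬A, De Morgan for ∧/∨):
  (∀p ∃q (R(q,q) ∧ R(p,p))) ∨ (∃j ∀k (C(k) ∧ ¬R(j,j))) ∨ (∀i ¬C(i))
All bound variables are already distinct, so no renaming is needed.
Extract every quantifier outward, since the variables are now distinct and don't occur free across branches:
  ∀p ∃q ∃j ∀k ∀i (R(q,q) ∧ R(p,p) ∨ C(k) ∧ ¬R(j,j) ∨ ¬C(i))
The prefix is ∀p ∃q ∃j ∀k ∀i: 3 universal, 2 existential.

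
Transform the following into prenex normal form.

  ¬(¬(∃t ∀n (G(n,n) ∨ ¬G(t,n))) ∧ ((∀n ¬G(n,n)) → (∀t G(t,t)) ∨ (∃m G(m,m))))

Eliminate → and ↔ using ¬ and ∨.
  ¬(¬(∃t ∀n (G(n,n) ∨ ¬G(t,n))) ∧ (¬(∀n ¬G(n,n)) ∨ (∀t G(t,t)) ∨ (∃m G(m,m))))
Push ¬ through the quantifiers and connectives to reach negation normal form:
  (∃t ∀n (G(n,n) ∨ ¬G(t,n))) ∨ (∀n ¬G(n,n)) ∧ (∃t ¬G(t,t)) ∧ (∀m ¬G(m,m))
Standardize variables apart so no two quantifiers bind the same name: n↦v, t↦x1.
  (∃t ∀n (G(n,n) ∨ ¬G(t,n))) ∨ (∀v ¬G(v,v)) ∧ (∃x1 ¬G(x1,x1)) ∧ (∀m ¬G(m,m))
Finally move all quantifiers to the prefix:
  ∃t ∀n ∀v ∃x1 ∀m (G(n,n) ∨ ¬G(t,n) ∨ ¬G(v,v) ∧ ¬G(x1,x1) ∧ ¬G(m,m))

∃t ∀n ∀v ∃x1 ∀m (G(n,n) ∨ ¬G(t,n) ∨ ¬G(v,v) ∧ ¬G(x1,x1) ∧ ¬G(m,m))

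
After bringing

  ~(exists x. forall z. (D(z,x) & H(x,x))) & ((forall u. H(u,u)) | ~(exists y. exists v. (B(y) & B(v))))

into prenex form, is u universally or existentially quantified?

Drive negations inward (¬∀x A ≡ ∃x ¬A, ¬∃x A ≡ ∀x ¬A, De Morgan for ∧/∨):
  (forall x. exists z. (~D(z,x) | ~H(x,x))) & ((forall u. H(u,u)) | (forall y. forall v. (~B(y) | ~B(v))))
Pull the quantifiers to the front (each side's bound variable is not free in the other side):
  forall x. exists z. forall u. forall y. forall v. ((~D(z,x) | ~H(x,x)) & (H(u,u) | ~B(y) | ~B(v)))
The quantifier forall u sits under an even number of negations, so it remains universal.

universal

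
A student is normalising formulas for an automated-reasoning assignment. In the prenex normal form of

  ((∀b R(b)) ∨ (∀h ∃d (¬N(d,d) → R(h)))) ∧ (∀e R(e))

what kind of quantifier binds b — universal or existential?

universal

Rewrite implications/biconditionals: A → B as ¬A ∨ B.
  ((∀b R(b)) ∨ (∀h ∃d (¬¬N(d,d) ∨ R(h)))) ∧ (∀e R(e))
Push ¬ through the quantifiers and connectives to reach negation normal form:
  ((∀b R(b)) ∨ (∀h ∃d (N(d,d) ∨ R(h)))) ∧ (∀e R(e))
Pull the quantifiers to the front (each side's bound variable is not free in the other side):
  ∀b ∀h ∃d ∀e ((R(b) ∨ N(d,d) ∨ R(h)) ∧ R(e))
The quantifier ∀b sits under an even number of negations (counting the antecedent side of each →), so it remains universal.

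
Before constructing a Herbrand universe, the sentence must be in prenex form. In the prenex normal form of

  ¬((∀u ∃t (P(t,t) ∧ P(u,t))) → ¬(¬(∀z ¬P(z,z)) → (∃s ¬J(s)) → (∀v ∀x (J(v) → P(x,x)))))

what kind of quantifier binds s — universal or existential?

Eliminate → and ↔ using ¬ and ∨.
  ¬(¬(∀u ∃t (P(t,t) ∧ P(u,t))) ∨ ¬(¬¬(∀z ¬P(z,z)) ∨ ¬(∃s ¬J(s)) ∨ (∀v ∀x (¬J(v) ∨ P(x,x)))))
Drive negations inward (¬∀x A ≡ ∃x ¬A, ¬∃x A ≡ ∀x ¬A, De Morgan for ∧/∨):
  (∀u ∃t (P(t,t) ∧ P(u,t))) ∧ ((∀z ¬P(z,z)) ∨ (∀s J(s)) ∨ (∀v ∀x (¬J(v) ∨ P(x,x))))
All bound variables are already distinct, so no renaming is needed.
Pull the quantifiers to the front (each side's bound variable is not free in the other side):
  ∀u ∃t ∀z ∀s ∀v ∀x (P(t,t) ∧ P(u,t) ∧ (¬P(z,z) ∨ J(s) ∨ ¬J(v) ∨ P(x,x)))
The quantifier ∃s sits under an odd number of negations (counting the antecedent side of each →), so it flips to ∀s.

universal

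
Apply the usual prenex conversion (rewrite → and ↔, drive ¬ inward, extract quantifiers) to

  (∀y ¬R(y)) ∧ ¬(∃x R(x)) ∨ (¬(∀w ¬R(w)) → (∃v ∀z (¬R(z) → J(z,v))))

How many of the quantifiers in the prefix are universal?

4

First replace A → B with ¬A ∨ B.
  (∀y ¬R(y)) ∧ ¬(∃x R(x)) ∨ ¬¬(∀w ¬R(w)) ∨ (∃v ∀z (¬¬R(z) ∨ J(z,v)))
Drive negations inward (¬∀x A ≡ ∃x ¬A, ¬∃x A ≡ ∀x ¬A, De Morgan for ∧/∨):
  (∀y ¬R(y)) ∧ (∀x ¬R(x)) ∨ (∀w ¬R(w)) ∨ (∃v ∀z (R(z) ∨ J(z,v)))
Pull the quantifiers to the front (each side's bound variable is not free in the other side):
  ∀y ∀x ∀w ∃v ∀z (¬R(y) ∧ ¬R(x) ∨ ¬R(w) ∨ R(z) ∨ J(z,v))
The prefix is ∀y ∀x ∀w ∃v ∀z: 4 universal, 1 existential.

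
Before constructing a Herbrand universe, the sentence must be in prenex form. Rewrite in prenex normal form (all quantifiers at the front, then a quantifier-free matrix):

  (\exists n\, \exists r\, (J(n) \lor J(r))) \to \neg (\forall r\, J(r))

\forall n\, \forall r\, \exists p\, (\neg J(n) \land \neg J(r) \lor \neg J(p))

First replace A → B with ¬A ∨ B.
  \neg (\exists n\, \exists r\, (J(n) \lor J(r))) \lor \neg (\forall r\, J(r))
Drive negations inward (¬∀x A ≡ ∃x ¬A, ¬∃x A ≡ ∀x ¬A, De Morgan for ∧/∨):
  (\forall n\, \forall r\, (\neg J(n) \land \neg J(r))) \lor (\exists r\, \neg J(r))
Give each quantifier a distinct variable: r↦p.
  (\forall n\, \forall r\, (\neg J(n) \land \neg J(r))) \lor (\exists p\, \neg J(p))
Finally move all quantifiers to the prefix:
  \forall n\, \forall r\, \exists p\, (\neg J(n) \land \neg J(r) \lor \neg J(p))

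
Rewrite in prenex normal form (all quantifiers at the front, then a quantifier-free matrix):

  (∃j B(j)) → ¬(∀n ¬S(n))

Rewrite implications/biconditionals: A → B as ¬A ∨ B.
  ¬(∃j B(j)) ∨ ¬(∀n ¬S(n))
Push ¬ through the quantifiers and connectives to reach negation normal form:
  (∀j ¬B(j)) ∨ (∃n S(n))
All bound variables are already distinct, so no renaming is needed.
Pull the quantifiers to the front (each side's bound variable is not free in the other side):
  ∀j ∃n (¬B(j) ∨ S(n))

∀j ∃n (¬B(j) ∨ S(n))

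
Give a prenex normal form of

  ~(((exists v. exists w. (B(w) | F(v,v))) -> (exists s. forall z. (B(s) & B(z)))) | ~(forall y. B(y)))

exists v. exists w. forall s. exists z. forall y. ((B(w) | F(v,v)) & (~B(s) | ~B(z)) & B(y))

First replace A → B with ¬A ∨ B.
  ~(~(exists v. exists w. (B(w) | F(v,v))) | (exists s. forall z. (B(s) & B(z))) | ~(forall y. B(y)))
Push ¬ through the quantifiers and connectives to reach negation normal form:
  (exists v. exists w. (B(w) | F(v,v))) & (forall s. exists z. (~B(s) | ~B(z))) & (forall y. B(y))
Finally move all quantifiers to the prefix:
  exists v. exists w. forall s. exists z. forall y. ((B(w) | F(v,v)) & (~B(s) | ~B(z)) & B(y))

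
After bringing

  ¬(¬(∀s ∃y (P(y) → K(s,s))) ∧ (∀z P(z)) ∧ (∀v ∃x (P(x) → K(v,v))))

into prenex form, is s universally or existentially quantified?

universal

First replace A → B with ¬A ∨ B.
  ¬(¬(∀s ∃y (¬P(y) ∨ K(s,s))) ∧ (∀z P(z)) ∧ (∀v ∃x (¬P(x) ∨ K(v,v))))
Move each ¬ inward, flipping quantifiers it crosses:
  (∀s ∃y (¬P(y) ∨ K(s,s))) ∨ (∃z ¬P(z)) ∨ (∃v ∀x (P(x) ∧ ¬K(v,v)))
All bound variables are already distinct, so no renaming is needed.
Pull the quantifiers to the front (each side's bound variable is not free in the other side):
  ∀s ∃y ∃z ∃v ∀x (¬P(y) ∨ K(s,s) ∨ ¬P(z) ∨ P(x) ∧ ¬K(v,v))
The quantifier ∀s sits under an even number of negations (counting the antecedent side of each →), so it remains universal.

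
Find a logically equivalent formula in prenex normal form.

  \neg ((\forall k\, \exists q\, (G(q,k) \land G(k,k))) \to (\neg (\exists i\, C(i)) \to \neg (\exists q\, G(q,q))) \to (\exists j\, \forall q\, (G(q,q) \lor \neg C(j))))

Eliminate → and ↔ using ¬ and ∨.
  \neg (\neg (\forall k\, \exists q\, (G(q,k) \land G(k,k))) \lor \neg (\neg \neg (\exists i\, C(i)) \lor \neg (\exists q\, G(q,q))) \lor (\exists j\, \forall q\, (G(q,q) \lor \neg C(j))))
Move each ¬ inward, flipping quantifiers it crosses:
  (\forall k\, \exists q\, (G(q,k) \land G(k,k))) \land ((\exists i\, C(i)) \lor (\forall q\, \neg G(q,q))) \land (\forall j\, \exists q\, (\neg G(q,q) \land C(j)))
Give each quantifier a distinct variable: q↦u, q↦z1.
  (\forall k\, \exists q\, (G(q,k) \land G(k,k))) \land ((\exists i\, C(i)) \lor (\forall u\, \neg G(u,u))) \land (\forall j\, \exists z1\, (\neg G(z1,z1) \land C(j)))
Extract every quantifier outward, since the variables are now distinct and don't occur free across branches:
  \forall k\, \exists q\, \exists i\, \forall u\, \forall j\, \exists z1\, (G(q,k) \land G(k,k) \land (C(i) \lor \neg G(u,u)) \land \neg G(z1,z1) \land C(j))

\forall k\, \exists q\, \exists i\, \forall u\, \forall j\, \exists z1\, (G(q,k) \land G(k,k) \land (C(i) \lor \neg G(u,u)) \land \neg G(z1,z1) \land C(j))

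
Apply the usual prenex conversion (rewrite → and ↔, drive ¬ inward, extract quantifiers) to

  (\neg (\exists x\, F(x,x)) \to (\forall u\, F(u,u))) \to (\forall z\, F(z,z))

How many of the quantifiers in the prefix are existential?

1

Rewrite implications/biconditionals: A → B as ¬A ∨ B.
  \neg (\neg \neg (\exists x\, F(x,x)) \lor (\forall u\, F(u,u))) \lor (\forall z\, F(z,z))
Drive negations inward (¬∀x A ≡ ∃x ¬A, ¬∃x A ≡ ∀x ¬A, De Morgan for ∧/∨):
  (\forall x\, \neg F(x,x)) \land (\exists u\, \neg F(u,u)) \lor (\forall z\, F(z,z))
Pull the quantifiers to the front (each side's bound variable is not free in the other side):
  \forall x\, \exists u\, \forall z\, (\neg F(x,x) \land \neg F(u,u) \lor F(z,z))
The prefix is \forall x \exists u \forall z: 2 universal, 1 existential.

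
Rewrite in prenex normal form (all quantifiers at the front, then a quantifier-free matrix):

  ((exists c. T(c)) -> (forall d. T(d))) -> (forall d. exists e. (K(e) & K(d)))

exists c. exists d. forall s. exists e. (T(c) & ~T(d) | K(e) & K(s))

First replace A → B with ¬A ∨ B.
  ~(~(exists c. T(c)) | (forall d. T(d))) | (forall d. exists e. (K(e) & K(d)))
Move each ¬ inward, flipping quantifiers it crosses:
  (exists c. T(c)) & (exists d. ~T(d)) | (forall d. exists e. (K(e) & K(d)))
Standardize variables apart so no two quantifiers bind the same name: d↦s.
  (exists c. T(c)) & (exists d. ~T(d)) | (forall s. exists e. (K(e) & K(s)))
Pull the quantifiers to the front (each side's bound variable is not free in the other side):
  exists c. exists d. forall s. exists e. (T(c) & ~T(d) | K(e) & K(s))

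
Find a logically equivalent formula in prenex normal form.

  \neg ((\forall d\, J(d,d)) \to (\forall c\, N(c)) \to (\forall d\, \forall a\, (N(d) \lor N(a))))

First replace A → B with ¬A ∨ B.
  \neg (\neg (\forall d\, J(d,d)) \lor \neg (\forall c\, N(c)) \lor (\forall d\, \forall a\, (N(d) \lor N(a))))
Push ¬ through the quantifiers and connectives to reach negation normal form:
  (\forall d\, J(d,d)) \land (\forall c\, N(c)) \land (\exists d\, \exists a\, (\neg N(d) \land \neg N(a)))
Give each quantifier a distinct variable: d↦p.
  (\forall d\, J(d,d)) \land (\forall c\, N(c)) \land (\exists p\, \exists a\, (\neg N(p) \land \neg N(a)))
Pull the quantifiers to the front (each side's bound variable is not free in the other side):
  \forall d\, \forall c\, \exists p\, \exists a\, (J(d,d) \land N(c) \land \neg N(p) \land \neg N(a))

\forall d\, \forall c\, \exists p\, \exists a\, (J(d,d) \land N(c) \land \neg N(p) \land \neg N(a))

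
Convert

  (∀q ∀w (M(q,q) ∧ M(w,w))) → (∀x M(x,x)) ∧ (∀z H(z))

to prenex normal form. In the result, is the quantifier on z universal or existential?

Eliminate → and ↔ using ¬ and ∨.
  ¬(∀q ∀w (M(q,q) ∧ M(w,w))) ∨ (∀x M(x,x)) ∧ (∀z H(z))
Push ¬ through the quantifiers and connectives to reach negation normal form:
  (∃q ∃w (¬M(q,q) ∨ ¬M(w,w))) ∨ (∀x M(x,x)) ∧ (∀z H(z))
All bound variables are already distinct, so no renaming is needed.
Extract every quantifier outward, since the variables are now distinct and don't occur free across branches:
  ∃q ∃w ∀x ∀z (¬M(q,q) ∨ ¬M(w,w) ∨ M(x,x) ∧ H(z))
The quantifier ∀z sits under an even number of negations (counting the antecedent side of each →), so it remains universal.

universal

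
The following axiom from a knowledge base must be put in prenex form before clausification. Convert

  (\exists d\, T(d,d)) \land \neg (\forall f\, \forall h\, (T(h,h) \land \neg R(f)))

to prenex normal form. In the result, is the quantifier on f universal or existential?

Move each ¬ inward, flipping quantifiers it crosses:
  (\exists d\, T(d,d)) \land (\exists f\, \exists h\, (\neg T(h,h) \lor R(f)))
Pull the quantifiers to the front (each side's bound variable is not free in the other side):
  \exists d\, \exists f\, \exists h\, (T(d,d) \land (\neg T(h,h) \lor R(f)))
The quantifier \forall f sits under an odd number of negations, so it flips to \exists f.

existential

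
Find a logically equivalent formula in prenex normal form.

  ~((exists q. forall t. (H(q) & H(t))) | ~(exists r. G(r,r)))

forall q. exists t. exists r. ((~H(q) | ~H(t)) & G(r,r))

Drive negations inward (¬∀x A ≡ ∃x ¬A, ¬∃x A ≡ ∀x ¬A, De Morgan for ∧/∨):
  (forall q. exists t. (~H(q) | ~H(t))) & (exists r. G(r,r))
Extract every quantifier outward, since the variables are now distinct and don't occur free across branches:
  forall q. exists t. exists r. ((~H(q) | ~H(t)) & G(r,r))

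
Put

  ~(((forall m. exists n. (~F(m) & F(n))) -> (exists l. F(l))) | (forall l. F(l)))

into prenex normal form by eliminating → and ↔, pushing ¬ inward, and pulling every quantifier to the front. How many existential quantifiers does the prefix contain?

2

First replace A → B with ¬A ∨ B.
  ~(~(forall m. exists n. (~F(m) & F(n))) | (exists l. F(l)) | (forall l. F(l)))
Move each ¬ inward, flipping quantifiers it crosses:
  (forall m. exists n. (~F(m) & F(n))) & (forall l. ~F(l)) & (exists l. ~F(l))
Rename bound variables to avoid capture: l↦a.
  (forall m. exists n. (~F(m) & F(n))) & (forall l. ~F(l)) & (exists a. ~F(a))
Extract every quantifier outward, since the variables are now distinct and don't occur free across branches:
  forall m. exists n. forall l. exists a. (~F(m) & F(n) & ~F(l) & ~F(a))
The prefix is forall m exists n forall l exists a: 2 universal, 2 existential.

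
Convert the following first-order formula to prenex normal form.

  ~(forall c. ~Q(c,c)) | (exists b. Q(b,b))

Move each ¬ inward, flipping quantifiers it crosses:
  (exists c. Q(c,c)) | (exists b. Q(b,b))
All bound variables are already distinct, so no renaming is needed.
Pull the quantifiers to the front (each side's bound variable is not free in the other side):
  exists c. exists b. (Q(c,c) | Q(b,b))

exists c. exists b. (Q(c,c) | Q(b,b))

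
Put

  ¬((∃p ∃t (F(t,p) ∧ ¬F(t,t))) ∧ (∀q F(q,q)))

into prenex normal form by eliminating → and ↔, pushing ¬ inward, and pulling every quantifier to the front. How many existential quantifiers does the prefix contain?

Push ¬ through the quantifiers and connectives to reach negation normal form:
  (∀p ∀t (¬F(t,p) ∨ F(t,t))) ∨ (∃q ¬F(q,q))
All bound variables are already distinct, so no renaming is needed.
Extract every quantifier outward, since the variables are now distinct and don't occur free across branches:
  ∀p ∀t ∃q (¬F(t,p) ∨ F(t,t) ∨ ¬F(q,q))
The prefix is ∀p ∀t ∃q: 2 universal, 1 existential.

1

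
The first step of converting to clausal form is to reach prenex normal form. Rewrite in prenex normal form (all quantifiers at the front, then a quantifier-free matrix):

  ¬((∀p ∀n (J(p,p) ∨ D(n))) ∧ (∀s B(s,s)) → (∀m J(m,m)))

Eliminate → and ↔ using ¬ and ∨.
  ¬(¬((∀p ∀n (J(p,p) ∨ D(n))) ∧ (∀s B(s,s))) ∨ (∀m J(m,m)))
Drive negations inward (¬∀x A ≡ ∃x ¬A, ¬∃x A ≡ ∀x ¬A, De Morgan for ∧/∨):
  (∀p ∀n (J(p,p) ∨ D(n))) ∧ (∀s B(s,s)) ∧ (∃m ¬J(m,m))
Extract every quantifier outward, since the variables are now distinct and don't occur free across branches:
  ∀p ∀n ∀s ∃m ((J(p,p) ∨ D(n)) ∧ B(s,s) ∧ ¬J(m,m))

∀p ∀n ∀s ∃m ((J(p,p) ∨ D(n)) ∧ B(s,s) ∧ ¬J(m,m))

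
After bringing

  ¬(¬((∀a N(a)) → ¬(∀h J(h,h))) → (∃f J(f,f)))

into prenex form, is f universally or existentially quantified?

Eliminate → and ↔ using ¬ and ∨.
  ¬(¬¬(¬(∀a N(a)) ∨ ¬(∀h J(h,h))) ∨ (∃f J(f,f)))
Move each ¬ inward, flipping quantifiers it crosses:
  (∀a N(a)) ∧ (∀h J(h,h)) ∧ (∀f ¬J(f,f))
All bound variables are already distinct, so no renaming is needed.
Finally move all quantifiers to the prefix:
  ∀a ∀h ∀f (N(a) ∧ J(h,h) ∧ ¬J(f,f))
The quantifier ∃f sits under an odd number of negations (counting the antecedent side of each →), so it flips to ∀f.

universal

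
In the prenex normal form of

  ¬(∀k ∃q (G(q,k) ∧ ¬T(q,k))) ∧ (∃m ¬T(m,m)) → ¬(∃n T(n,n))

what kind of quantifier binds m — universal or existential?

universal

Eliminate → and ↔ using ¬ and ∨.
  ¬(¬(∀k ∃q (G(q,k) ∧ ¬T(q,k))) ∧ (∃m ¬T(m,m))) ∨ ¬(∃n T(n,n))
Drive negations inward (¬∀x A ≡ ∃x ¬A, ¬∃x A ≡ ∀x ¬A, De Morgan for ∧/∨):
  (∀k ∃q (G(q,k) ∧ ¬T(q,k))) ∨ (∀m T(m,m)) ∨ (∀n ¬T(n,n))
Finally move all quantifiers to the prefix:
  ∀k ∃q ∀m ∀n (G(q,k) ∧ ¬T(q,k) ∨ T(m,m) ∨ ¬T(n,n))
The quantifier ∃m sits under an odd number of negations (counting the antecedent side of each →), so it flips to ∀m.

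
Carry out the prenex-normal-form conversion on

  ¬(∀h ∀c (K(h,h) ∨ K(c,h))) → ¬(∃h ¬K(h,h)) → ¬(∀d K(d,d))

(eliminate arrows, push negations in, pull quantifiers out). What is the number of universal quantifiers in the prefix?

2

First replace A → B with ¬A ∨ B.
  ¬¬(∀h ∀c (K(h,h) ∨ K(c,h))) ∨ ¬¬(∃h ¬K(h,h)) ∨ ¬(∀d K(d,d))
Drive negations inward (¬∀x A ≡ ∃x ¬A, ¬∃x A ≡ ∀x ¬A, De Morgan for ∧/∨):
  (∀h ∀c (K(h,h) ∨ K(c,h))) ∨ (∃h ¬K(h,h)) ∨ (∃d ¬K(d,d))
Standardize variables apart so no two quantifiers bind the same name: h↦r.
  (∀h ∀c (K(h,h) ∨ K(c,h))) ∨ (∃r ¬K(r,r)) ∨ (∃d ¬K(d,d))
Finally move all quantifiers to the prefix:
  ∀h ∀c ∃r ∃d (K(h,h) ∨ K(c,h) ∨ ¬K(r,r) ∨ ¬K(d,d))
The prefix is ∀h ∀c ∃r ∃d: 2 universal, 2 existential.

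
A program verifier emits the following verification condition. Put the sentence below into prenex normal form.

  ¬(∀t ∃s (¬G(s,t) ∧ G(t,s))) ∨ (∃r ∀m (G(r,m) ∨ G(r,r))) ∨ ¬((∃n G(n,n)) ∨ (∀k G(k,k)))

∃t ∀s ∃r ∀m ∀n ∃k (G(s,t) ∨ ¬G(t,s) ∨ G(r,m) ∨ G(r,r) ∨ ¬G(n,n) ∧ ¬G(k,k))

Push ¬ through the quantifiers and connectives to reach negation normal form:
  (∃t ∀s (G(s,t) ∨ ¬G(t,s))) ∨ (∃r ∀m (G(r,m) ∨ G(r,r))) ∨ (∀n ¬G(n,n)) ∧ (∃k ¬G(k,k))
Finally move all quantifiers to the prefix:
  ∃t ∀s ∃r ∀m ∀n ∃k (G(s,t) ∨ ¬G(t,s) ∨ G(r,m) ∨ G(r,r) ∨ ¬G(n,n) ∧ ¬G(k,k))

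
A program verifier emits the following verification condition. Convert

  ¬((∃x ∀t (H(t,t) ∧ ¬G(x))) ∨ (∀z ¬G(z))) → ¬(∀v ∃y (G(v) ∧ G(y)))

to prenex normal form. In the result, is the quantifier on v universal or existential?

existential

First replace A → B with ¬A ∨ B.
  ¬¬((∃x ∀t (H(t,t) ∧ ¬G(x))) ∨ (∀z ¬G(z))) ∨ ¬(∀v ∃y (G(v) ∧ G(y)))
Move each ¬ inward, flipping quantifiers it crosses:
  (∃x ∀t (H(t,t) ∧ ¬G(x))) ∨ (∀z ¬G(z)) ∨ (∃v ∀y (¬G(v) ∨ ¬G(y)))
Finally move all quantifiers to the prefix:
  ∃x ∀t ∀z ∃v ∀y (H(t,t) ∧ ¬G(x) ∨ ¬G(z) ∨ ¬G(v) ∨ ¬G(y))
The quantifier ∀v sits under an odd number of negations (counting the antecedent side of each →), so it flips to ∃v.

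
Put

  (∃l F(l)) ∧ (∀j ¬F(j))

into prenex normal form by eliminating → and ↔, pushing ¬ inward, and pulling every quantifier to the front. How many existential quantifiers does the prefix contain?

Pull the quantifiers to the front (each side's bound variable is not free in the other side):
  ∃l ∀j (F(l) ∧ ¬F(j))
The prefix is ∃l ∀j: 1 universal, 1 existential.

1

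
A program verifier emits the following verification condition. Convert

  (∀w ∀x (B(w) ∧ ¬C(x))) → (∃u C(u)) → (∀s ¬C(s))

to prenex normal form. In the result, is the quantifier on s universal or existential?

Rewrite implications/biconditionals: A → B as ¬A ∨ B.
  ¬(∀w ∀x (B(w) ∧ ¬C(x))) ∨ ¬(∃u C(u)) ∨ (∀s ¬C(s))
Drive negations inward (¬∀x A ≡ ∃x ¬A, ¬∃x A ≡ ∀x ¬A, De Morgan for ∧/∨):
  (∃w ∃x (¬B(w) ∨ C(x))) ∨ (∀u ¬C(u)) ∨ (∀s ¬C(s))
All bound variables are already distinct, so no renaming is needed.
Pull the quantifiers to the front (each side's bound variable is not free in the other side):
  ∃w ∃x ∀u ∀s (¬B(w) ∨ C(x) ∨ ¬C(u) ∨ ¬C(s))
The quantifier ∀s sits under an even number of negations (counting the antecedent side of each →), so it remains universal.

universal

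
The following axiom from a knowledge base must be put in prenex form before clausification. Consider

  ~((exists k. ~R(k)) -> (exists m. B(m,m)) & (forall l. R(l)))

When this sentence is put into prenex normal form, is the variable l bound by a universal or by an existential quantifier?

Rewrite implications/biconditionals: A → B as ¬A ∨ B.
  ~(~(exists k. ~R(k)) | (exists m. B(m,m)) & (forall l. R(l)))
Move each ¬ inward, flipping quantifiers it crosses:
  (exists k. ~R(k)) & ((forall m. ~B(m,m)) | (exists l. ~R(l)))
Finally move all quantifiers to the prefix:
  exists k. forall m. exists l. (~R(k) & (~B(m,m) | ~R(l)))
The quantifier forall l sits under an odd number of negations (counting the antecedent side of each →), so it flips to exists l.

existential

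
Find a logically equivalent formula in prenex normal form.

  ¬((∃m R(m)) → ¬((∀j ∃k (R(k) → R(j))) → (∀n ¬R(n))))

First replace A → B with ¬A ∨ B.
  ¬(¬(∃m R(m)) ∨ ¬(¬(∀j ∃k (¬R(k) ∨ R(j))) ∨ (∀n ¬R(n))))
Drive negations inward (¬∀x A ≡ ∃x ¬A, ¬∃x A ≡ ∀x ¬A, De Morgan for ∧/∨):
  (∃m R(m)) ∧ ((∃j ∀k (R(k) ∧ ¬R(j))) ∨ (∀n ¬R(n)))
Pull the quantifiers to the front (each side's bound variable is not free in the other side):
  ∃m ∃j ∀k ∀n (R(m) ∧ (R(k) ∧ ¬R(j) ∨ ¬R(n)))

∃m ∃j ∀k ∀n (R(m) ∧ (R(k) ∧ ¬R(j) ∨ ¬R(n)))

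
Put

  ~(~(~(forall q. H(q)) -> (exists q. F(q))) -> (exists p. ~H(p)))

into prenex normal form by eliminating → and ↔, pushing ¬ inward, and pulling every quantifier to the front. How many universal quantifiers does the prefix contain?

Eliminate → and ↔ using ¬ and ∨.
  ~(~~(~~(forall q. H(q)) | (exists q. F(q))) | (exists p. ~H(p)))
Drive negations inward (¬∀x A ≡ ∃x ¬A, ¬∃x A ≡ ∀x ¬A, De Morgan for ∧/∨):
  (exists q. ~H(q)) & (forall q. ~F(q)) & (forall p. H(p))
Rename bound variables to avoid capture: q↦a.
  (exists q. ~H(q)) & (forall a. ~F(a)) & (forall p. H(p))
Pull the quantifiers to the front (each side's bound variable is not free in the other side):
  exists q. forall a. forall p. (~H(q) & ~F(a) & H(p))
The prefix is exists q forall a forall p: 2 universal, 1 existential.

2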